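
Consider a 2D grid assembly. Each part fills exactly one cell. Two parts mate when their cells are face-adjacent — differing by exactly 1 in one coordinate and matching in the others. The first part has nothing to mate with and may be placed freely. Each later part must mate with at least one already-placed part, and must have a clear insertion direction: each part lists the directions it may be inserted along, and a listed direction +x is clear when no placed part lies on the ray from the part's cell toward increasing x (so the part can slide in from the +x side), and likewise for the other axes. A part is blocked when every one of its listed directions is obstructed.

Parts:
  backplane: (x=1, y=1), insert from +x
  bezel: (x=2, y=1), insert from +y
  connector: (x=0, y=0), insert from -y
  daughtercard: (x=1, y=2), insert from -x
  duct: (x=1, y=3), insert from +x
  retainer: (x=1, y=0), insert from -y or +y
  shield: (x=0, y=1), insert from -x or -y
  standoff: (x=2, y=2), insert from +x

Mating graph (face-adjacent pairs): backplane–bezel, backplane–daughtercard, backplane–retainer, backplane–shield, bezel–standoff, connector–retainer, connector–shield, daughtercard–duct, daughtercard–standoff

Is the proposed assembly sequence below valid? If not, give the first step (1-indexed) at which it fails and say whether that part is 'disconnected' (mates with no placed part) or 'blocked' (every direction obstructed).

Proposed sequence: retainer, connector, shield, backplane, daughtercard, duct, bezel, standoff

Valid

1. retainer@(1, 0) [-y clear] — {retainer}
2. connector@(0, 0) [-y clear] — {connector, retainer}
3. shield@(0, 1) [-x clear] — {connector, retainer, shield}
4. backplane@(1, 1) [+x clear] — {backplane, connector, retainer, shield}
5. daughtercard@(1, 2) [-x clear] — {backplane, connector, daughtercard, retainer, shield}
6. duct@(1, 3) [+x clear] — {backplane, connector, daughtercard, duct, retainer, shield}
7. bezel@(2, 1) [+y clear] — {backplane, bezel, connector, daughtercard, duct, retainer, shield}
8. standoff@(2, 2) [+x clear] — {backplane, bezel, connector, daughtercard, duct, retainer, shield, standoff}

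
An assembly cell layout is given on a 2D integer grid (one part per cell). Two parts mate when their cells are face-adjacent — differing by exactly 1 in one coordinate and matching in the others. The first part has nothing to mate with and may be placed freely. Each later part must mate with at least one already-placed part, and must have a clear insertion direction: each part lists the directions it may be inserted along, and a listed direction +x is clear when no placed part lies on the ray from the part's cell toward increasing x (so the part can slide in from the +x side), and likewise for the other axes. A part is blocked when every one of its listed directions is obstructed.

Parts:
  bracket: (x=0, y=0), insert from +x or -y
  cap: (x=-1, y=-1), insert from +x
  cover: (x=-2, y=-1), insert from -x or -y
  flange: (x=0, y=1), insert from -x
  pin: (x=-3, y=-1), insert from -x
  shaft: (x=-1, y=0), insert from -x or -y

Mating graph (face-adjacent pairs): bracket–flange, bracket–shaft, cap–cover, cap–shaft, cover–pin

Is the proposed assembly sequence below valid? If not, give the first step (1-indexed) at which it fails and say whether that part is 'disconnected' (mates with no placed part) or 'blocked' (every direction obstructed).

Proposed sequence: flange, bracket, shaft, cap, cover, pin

1. flange@(0, 1) [-x clear] — {flange}
2. bracket@(0, 0) [+x clear] — {bracket, flange}
3. shaft@(-1, 0) [-x clear] — {bracket, flange, shaft}
4. cap@(-1, -1) [+x clear] — {bracket, cap, flange, shaft}
5. cover@(-2, -1) [-x clear] — {bracket, cap, cover, flange, shaft}
6. pin@(-3, -1) [-x clear] — {bracket, cap, cover, flange, pin, shaft}

Valid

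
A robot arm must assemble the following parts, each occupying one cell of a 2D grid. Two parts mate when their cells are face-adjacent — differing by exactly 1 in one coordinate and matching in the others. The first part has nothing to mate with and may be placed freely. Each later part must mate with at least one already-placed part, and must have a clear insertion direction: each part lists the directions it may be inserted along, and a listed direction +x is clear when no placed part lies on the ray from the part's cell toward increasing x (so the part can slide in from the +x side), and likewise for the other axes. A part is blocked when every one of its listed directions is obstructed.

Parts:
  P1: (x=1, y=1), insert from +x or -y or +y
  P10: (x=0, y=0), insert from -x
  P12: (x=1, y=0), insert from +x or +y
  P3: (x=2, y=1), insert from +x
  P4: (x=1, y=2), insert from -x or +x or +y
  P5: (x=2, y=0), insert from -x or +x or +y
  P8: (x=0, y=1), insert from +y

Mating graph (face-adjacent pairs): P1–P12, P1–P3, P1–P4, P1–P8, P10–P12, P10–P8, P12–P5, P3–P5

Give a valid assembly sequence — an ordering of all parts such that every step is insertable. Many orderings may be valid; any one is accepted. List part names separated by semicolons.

P1; P12; P10; P8; P4; P3; P5

1. P1@(1, 1) [+x clear] — {P1}
2. P12@(1, 0) [+x clear] — {P1, P12}
3. P10@(0, 0) [-x clear] — {P1, P10, P12}
4. P8@(0, 1) [+y clear] — {P1, P10, P12, P8}
5. P4@(1, 2) [-x clear] — {P1, P10, P12, P4, P8}
6. P3@(2, 1) [+x clear] — {P1, P10, P12, P3, P4, P8}
7. P5@(2, 0) [+x clear] — {P1, P10, P12, P3, P4, P5, P8}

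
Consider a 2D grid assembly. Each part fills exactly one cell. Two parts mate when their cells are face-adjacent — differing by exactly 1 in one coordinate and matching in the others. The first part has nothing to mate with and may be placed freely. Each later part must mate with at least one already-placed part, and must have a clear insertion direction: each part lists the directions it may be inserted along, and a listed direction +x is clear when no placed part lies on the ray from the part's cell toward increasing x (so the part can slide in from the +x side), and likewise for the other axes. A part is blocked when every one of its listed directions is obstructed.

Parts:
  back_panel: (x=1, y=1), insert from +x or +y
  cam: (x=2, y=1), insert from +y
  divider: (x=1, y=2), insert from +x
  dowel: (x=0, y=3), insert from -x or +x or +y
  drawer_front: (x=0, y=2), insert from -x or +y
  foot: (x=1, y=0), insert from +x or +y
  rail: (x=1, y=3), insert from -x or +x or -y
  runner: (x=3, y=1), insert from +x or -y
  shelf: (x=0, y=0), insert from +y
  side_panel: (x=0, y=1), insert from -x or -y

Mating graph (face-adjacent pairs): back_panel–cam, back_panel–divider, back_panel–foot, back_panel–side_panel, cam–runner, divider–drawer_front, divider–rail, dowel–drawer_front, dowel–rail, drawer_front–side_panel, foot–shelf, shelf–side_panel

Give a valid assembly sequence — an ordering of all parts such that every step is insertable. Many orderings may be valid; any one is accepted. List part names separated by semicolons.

cam; runner; back_panel; foot; shelf; side_panel; divider; drawer_front; dowel; rail

1. cam@(2, 1) [+y clear] — {cam}
2. runner@(3, 1) [+x clear] — {cam, runner}
3. back_panel@(1, 1) [+y clear] — {back_panel, cam, runner}
4. foot@(1, 0) [+x clear] — {back_panel, cam, foot, runner}
5. shelf@(0, 0) [+y clear] — {back_panel, cam, foot, runner, shelf}
6. side_panel@(0, 1) [-x clear] — {back_panel, cam, foot, runner, shelf, side_panel}
7. divider@(1, 2) [+x clear] — {back_panel, cam, divider, foot, runner, shelf, side_panel}
8. drawer_front@(0, 2) [-x clear] — {back_panel, cam, divider, drawer_front, foot, runner, shelf, side_panel}
9. dowel@(0, 3) [-x clear] — {back_panel, cam, divider, dowel, drawer_front, foot, runner, shelf, side_panel}
10. rail@(1, 3) [+x clear] — {back_panel, cam, divider, dowel, drawer_front, foot, rail, runner, shelf, side_panel}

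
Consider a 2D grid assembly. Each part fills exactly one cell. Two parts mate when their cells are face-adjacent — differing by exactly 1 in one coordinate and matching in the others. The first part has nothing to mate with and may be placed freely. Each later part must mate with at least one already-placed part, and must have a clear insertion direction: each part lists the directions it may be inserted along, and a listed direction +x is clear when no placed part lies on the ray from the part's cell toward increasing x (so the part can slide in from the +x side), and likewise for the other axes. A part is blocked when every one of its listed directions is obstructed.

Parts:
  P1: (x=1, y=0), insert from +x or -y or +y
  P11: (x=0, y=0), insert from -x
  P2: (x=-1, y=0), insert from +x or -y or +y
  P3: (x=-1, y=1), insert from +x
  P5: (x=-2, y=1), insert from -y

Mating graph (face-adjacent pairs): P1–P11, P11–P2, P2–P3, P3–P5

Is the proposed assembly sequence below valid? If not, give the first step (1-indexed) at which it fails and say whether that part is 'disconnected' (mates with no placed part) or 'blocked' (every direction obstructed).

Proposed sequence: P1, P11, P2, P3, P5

Valid

1. P1@(1, 0) [+x clear] — {P1}
2. P11@(0, 0) [-x clear] — {P1, P11}
3. P2@(-1, 0) [-y clear] — {P1, P11, P2}
4. P3@(-1, 1) [+x clear] — {P1, P11, P2, P3}
5. P5@(-2, 1) [-y clear] — {P1, P11, P2, P3, P5}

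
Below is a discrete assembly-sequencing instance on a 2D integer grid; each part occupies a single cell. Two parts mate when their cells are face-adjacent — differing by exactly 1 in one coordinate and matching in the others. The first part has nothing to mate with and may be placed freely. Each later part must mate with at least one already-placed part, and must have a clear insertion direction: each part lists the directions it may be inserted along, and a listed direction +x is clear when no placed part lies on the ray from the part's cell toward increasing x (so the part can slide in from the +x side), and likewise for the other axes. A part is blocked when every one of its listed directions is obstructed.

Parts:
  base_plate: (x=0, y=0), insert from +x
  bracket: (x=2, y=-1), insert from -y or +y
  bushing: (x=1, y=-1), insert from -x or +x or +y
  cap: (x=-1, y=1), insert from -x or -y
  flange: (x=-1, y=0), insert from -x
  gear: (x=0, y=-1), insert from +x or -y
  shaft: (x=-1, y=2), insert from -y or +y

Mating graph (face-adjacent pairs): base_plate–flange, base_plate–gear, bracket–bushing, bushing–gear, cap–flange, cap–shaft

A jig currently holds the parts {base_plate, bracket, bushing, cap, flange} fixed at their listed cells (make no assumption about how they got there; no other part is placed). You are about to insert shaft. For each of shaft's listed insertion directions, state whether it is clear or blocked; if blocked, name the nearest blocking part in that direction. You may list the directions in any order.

-y: nearest on ray is cap@(-1, 1) ⇒ blocked
+y: ray from shaft(-1, 2) has no placed part ⇒ clear

+y: clear; -y: blocked by cap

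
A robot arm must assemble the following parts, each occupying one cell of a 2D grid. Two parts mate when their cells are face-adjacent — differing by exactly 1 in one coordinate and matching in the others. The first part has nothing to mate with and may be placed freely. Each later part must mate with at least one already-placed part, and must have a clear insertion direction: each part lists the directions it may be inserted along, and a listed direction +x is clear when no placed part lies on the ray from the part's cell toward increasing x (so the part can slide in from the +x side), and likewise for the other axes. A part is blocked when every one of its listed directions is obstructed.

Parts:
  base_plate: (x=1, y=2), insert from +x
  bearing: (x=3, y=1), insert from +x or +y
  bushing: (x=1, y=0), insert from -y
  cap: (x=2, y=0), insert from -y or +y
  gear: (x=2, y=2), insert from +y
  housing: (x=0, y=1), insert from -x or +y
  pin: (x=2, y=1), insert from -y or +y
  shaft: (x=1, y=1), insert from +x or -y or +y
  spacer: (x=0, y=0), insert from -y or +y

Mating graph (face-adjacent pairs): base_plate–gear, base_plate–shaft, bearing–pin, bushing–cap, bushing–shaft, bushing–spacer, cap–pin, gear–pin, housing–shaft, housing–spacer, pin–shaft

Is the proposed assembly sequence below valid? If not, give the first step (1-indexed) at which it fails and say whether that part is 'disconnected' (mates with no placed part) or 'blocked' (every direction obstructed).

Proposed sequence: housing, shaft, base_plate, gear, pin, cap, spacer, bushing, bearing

1. housing@(0, 1) [-x clear] — {housing}
2. shaft@(1, 1) [+x clear] — {housing, shaft}
3. base_plate@(1, 2) [+x clear] — {base_plate, housing, shaft}
4. gear@(2, 2) [+y clear] — {base_plate, gear, housing, shaft}
5. pin@(2, 1) [-y clear] — {base_plate, gear, housing, pin, shaft}
6. cap@(2, 0) [-y clear] — {base_plate, cap, gear, housing, pin, shaft}
7. spacer@(0, 0) [-y clear] — {base_plate, cap, gear, housing, pin, shaft, spacer}
8. bushing@(1, 0) [-y clear] — {base_plate, bushing, cap, gear, housing, pin, shaft, spacer}
9. bearing@(3, 1) [+x clear] — {base_plate, bearing, bushing, cap, gear, housing, pin, shaft, spacer}

Valid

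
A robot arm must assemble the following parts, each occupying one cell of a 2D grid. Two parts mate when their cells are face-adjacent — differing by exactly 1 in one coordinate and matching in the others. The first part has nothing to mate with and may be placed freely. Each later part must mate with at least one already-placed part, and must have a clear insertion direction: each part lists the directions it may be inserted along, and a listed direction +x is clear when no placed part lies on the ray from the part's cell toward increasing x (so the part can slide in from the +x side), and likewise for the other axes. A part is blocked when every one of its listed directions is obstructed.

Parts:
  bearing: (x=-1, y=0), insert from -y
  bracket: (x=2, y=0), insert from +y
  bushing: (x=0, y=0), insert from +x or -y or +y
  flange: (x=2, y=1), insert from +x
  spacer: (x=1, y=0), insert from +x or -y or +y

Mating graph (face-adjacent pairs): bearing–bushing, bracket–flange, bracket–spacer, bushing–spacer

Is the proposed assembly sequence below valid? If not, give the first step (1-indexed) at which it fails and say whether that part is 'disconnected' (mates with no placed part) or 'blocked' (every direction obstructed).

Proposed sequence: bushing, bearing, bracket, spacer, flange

Invalid at step 3 (disconnected)

1. bushing@(0, 0) [+x clear] — {bushing}
2. bearing@(-1, 0) [-y clear] — {bearing, bushing}
3. bracket@(2, 0) — no placed neighbour ⇒ disconnected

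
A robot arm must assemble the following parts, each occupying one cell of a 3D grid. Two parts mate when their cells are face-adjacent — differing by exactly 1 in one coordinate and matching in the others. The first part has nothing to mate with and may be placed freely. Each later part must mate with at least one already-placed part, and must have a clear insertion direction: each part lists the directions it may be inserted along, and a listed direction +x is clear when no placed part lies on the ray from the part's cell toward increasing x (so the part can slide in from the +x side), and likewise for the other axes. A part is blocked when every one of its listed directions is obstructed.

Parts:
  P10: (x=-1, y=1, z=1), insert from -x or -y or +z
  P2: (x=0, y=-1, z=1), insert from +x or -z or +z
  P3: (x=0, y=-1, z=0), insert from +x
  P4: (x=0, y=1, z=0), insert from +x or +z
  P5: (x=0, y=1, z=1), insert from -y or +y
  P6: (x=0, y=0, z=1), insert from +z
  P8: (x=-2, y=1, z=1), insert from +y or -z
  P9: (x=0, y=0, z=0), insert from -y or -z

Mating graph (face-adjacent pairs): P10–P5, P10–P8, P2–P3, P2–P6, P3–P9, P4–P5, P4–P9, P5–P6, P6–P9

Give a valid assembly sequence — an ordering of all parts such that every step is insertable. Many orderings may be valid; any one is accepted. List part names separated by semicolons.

P5; P10; P8; P4; P9; P3; P2; P6

1. P5@(0, 1, 1) [-y clear] — {P5}
2. P10@(-1, 1, 1) [-x clear] — {P10, P5}
3. P8@(-2, 1, 1) [+y clear] — {P10, P5, P8}
4. P4@(0, 1, 0) [+x clear] — {P10, P4, P5, P8}
5. P9@(0, 0, 0) [-y clear] — {P10, P4, P5, P8, P9}
6. P3@(0, -1, 0) [+x clear] — {P10, P3, P4, P5, P8, P9}
7. P2@(0, -1, 1) [+x clear] — {P10, P2, P3, P4, P5, P8, P9}
8. P6@(0, 0, 1) [+z clear] — {P10, P2, P3, P4, P5, P6, P8, P9}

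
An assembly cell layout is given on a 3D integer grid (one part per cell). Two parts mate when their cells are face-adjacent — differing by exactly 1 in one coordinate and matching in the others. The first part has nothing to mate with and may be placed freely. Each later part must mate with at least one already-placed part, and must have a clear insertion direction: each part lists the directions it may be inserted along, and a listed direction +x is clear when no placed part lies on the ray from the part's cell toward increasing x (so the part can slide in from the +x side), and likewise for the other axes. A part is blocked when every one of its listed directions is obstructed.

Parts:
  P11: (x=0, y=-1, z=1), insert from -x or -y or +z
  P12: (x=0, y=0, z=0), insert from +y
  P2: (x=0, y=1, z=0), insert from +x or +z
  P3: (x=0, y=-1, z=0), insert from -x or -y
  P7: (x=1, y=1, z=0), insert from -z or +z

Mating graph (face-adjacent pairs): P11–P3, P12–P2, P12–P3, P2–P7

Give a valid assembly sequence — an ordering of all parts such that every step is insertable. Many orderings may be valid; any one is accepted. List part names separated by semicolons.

P12; P2; P7; P3; P11

1. P12@(0, 0, 0) [+y clear] — {P12}
2. P2@(0, 1, 0) [+x clear] — {P12, P2}
3. P7@(1, 1, 0) [-z clear] — {P12, P2, P7}
4. P3@(0, -1, 0) [-x clear] — {P12, P2, P3, P7}
5. P11@(0, -1, 1) [-x clear] — {P11, P12, P2, P3, P7}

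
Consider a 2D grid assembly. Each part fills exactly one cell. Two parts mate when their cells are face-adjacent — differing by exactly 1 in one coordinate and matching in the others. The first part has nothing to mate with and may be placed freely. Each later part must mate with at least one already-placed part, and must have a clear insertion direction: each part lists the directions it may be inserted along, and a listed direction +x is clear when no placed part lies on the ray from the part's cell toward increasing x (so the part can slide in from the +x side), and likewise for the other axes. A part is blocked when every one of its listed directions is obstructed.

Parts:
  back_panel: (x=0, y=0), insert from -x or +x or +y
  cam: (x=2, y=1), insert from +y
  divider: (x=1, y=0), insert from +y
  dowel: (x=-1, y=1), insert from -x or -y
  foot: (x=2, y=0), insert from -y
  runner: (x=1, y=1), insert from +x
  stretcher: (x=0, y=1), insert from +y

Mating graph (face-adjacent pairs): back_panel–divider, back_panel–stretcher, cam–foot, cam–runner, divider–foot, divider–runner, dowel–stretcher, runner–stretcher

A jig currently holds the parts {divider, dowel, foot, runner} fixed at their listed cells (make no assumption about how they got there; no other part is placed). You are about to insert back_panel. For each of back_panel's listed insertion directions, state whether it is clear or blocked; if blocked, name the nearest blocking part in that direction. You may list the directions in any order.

+x: blocked by divider; +y: clear; -x: clear

-x: ray from back_panel(0, 0) has no placed part ⇒ clear
+x: nearest on ray is divider@(1, 0) ⇒ blocked
+y: ray from back_panel(0, 0) has no placed part ⇒ clear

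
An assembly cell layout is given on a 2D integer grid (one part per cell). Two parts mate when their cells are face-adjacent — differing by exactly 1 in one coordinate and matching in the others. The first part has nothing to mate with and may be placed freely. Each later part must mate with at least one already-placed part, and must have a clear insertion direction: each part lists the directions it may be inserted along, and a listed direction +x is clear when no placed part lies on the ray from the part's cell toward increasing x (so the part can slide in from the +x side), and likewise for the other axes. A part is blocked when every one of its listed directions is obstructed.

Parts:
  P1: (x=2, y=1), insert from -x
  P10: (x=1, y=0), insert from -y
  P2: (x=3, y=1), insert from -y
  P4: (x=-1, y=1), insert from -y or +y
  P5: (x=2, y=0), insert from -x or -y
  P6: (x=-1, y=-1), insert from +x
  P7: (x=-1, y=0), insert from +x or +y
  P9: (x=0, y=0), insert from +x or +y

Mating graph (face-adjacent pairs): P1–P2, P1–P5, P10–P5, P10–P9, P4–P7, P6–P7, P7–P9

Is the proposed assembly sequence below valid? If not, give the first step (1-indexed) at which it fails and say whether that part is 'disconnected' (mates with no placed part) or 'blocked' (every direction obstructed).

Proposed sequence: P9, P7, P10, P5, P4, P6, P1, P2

1. P9@(0, 0) [+x clear] — {P9}
2. P7@(-1, 0) [+y clear] — {P7, P9}
3. P10@(1, 0) [-y clear] — {P10, P7, P9}
4. P5@(2, 0) [-y clear] — {P10, P5, P7, P9}
5. P4@(-1, 1) [+y clear] — {P10, P4, P5, P7, P9}
6. P6@(-1, -1) [+x clear] — {P10, P4, P5, P6, P7, P9}
7. P1@(2, 1) — -x all obstructed ⇒ blocked

Invalid at step 7 (blocked)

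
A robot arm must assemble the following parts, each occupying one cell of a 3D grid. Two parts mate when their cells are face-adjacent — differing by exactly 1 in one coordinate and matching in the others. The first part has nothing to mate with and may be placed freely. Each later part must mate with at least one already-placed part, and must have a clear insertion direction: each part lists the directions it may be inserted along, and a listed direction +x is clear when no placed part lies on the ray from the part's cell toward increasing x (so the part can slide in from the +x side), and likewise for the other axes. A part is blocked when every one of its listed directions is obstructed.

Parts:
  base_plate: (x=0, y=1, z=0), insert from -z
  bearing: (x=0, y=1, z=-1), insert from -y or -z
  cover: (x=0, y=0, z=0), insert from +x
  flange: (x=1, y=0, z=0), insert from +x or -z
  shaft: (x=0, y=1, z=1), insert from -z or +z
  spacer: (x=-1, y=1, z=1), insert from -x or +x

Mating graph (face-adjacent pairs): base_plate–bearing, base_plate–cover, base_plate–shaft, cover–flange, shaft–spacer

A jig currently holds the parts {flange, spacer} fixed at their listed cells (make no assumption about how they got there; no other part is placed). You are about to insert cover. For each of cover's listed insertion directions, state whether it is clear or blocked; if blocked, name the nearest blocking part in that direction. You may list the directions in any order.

+x: nearest on ray is flange@(1, 0, 0) ⇒ blocked

+x: blocked by flange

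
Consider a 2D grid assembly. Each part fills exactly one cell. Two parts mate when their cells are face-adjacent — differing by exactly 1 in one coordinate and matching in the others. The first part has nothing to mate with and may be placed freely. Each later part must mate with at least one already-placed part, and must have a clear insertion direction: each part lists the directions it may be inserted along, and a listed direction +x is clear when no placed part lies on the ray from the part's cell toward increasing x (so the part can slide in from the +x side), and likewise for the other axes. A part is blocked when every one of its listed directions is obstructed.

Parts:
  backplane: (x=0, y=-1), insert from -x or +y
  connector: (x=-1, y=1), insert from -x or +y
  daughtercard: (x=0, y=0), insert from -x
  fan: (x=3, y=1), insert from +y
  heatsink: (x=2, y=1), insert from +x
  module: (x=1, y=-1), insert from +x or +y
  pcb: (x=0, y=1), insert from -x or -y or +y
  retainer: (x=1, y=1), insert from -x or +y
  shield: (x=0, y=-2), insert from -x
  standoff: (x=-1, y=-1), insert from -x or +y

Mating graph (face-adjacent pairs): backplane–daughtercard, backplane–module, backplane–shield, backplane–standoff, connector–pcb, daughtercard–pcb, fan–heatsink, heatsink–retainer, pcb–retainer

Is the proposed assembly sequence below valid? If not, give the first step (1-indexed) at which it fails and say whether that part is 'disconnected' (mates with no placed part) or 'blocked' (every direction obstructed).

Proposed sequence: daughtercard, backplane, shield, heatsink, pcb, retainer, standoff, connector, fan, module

Invalid at step 4 (disconnected)

1. daughtercard@(0, 0) [-x clear] — {daughtercard}
2. backplane@(0, -1) [-x clear] — {backplane, daughtercard}
3. shield@(0, -2) [-x clear] — {backplane, daughtercard, shield}
4. heatsink@(2, 1) — no placed neighbour ⇒ disconnected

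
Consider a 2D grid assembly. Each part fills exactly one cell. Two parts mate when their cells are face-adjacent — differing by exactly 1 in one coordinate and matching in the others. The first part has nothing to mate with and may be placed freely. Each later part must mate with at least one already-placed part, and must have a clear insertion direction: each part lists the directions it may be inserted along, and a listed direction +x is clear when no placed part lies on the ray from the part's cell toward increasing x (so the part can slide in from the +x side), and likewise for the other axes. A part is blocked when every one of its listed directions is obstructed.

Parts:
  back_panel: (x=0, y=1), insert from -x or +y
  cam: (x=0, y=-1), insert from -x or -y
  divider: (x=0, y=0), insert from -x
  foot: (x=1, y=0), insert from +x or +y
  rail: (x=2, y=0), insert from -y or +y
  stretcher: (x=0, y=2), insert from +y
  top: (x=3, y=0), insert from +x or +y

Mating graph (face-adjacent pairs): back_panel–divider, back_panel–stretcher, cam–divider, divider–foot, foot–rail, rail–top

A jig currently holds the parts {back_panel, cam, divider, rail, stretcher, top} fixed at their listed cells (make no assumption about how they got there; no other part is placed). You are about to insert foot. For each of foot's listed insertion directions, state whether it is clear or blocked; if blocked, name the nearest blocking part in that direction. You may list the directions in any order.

+x: blocked by rail; +y: clear

+x: nearest on ray is rail@(2, 0) ⇒ blocked
+y: ray from foot(1, 0) has no placed part ⇒ clear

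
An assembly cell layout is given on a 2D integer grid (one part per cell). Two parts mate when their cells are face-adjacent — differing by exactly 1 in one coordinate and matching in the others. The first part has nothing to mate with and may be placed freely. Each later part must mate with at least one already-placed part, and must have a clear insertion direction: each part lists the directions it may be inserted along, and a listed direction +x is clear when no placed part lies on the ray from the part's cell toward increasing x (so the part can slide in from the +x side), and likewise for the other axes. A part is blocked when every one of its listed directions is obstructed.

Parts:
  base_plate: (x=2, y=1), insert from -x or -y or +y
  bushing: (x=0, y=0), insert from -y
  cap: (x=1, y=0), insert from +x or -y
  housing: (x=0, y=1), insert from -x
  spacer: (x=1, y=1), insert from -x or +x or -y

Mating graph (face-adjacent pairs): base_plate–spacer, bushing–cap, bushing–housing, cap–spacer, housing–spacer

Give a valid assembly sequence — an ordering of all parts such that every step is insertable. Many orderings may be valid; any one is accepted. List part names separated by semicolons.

base_plate; spacer; cap; housing; bushing

1. base_plate@(2, 1) [-x clear] — {base_plate}
2. spacer@(1, 1) [-x clear] — {base_plate, spacer}
3. cap@(1, 0) [+x clear] — {base_plate, cap, spacer}
4. housing@(0, 1) [-x clear] — {base_plate, cap, housing, spacer}
5. bushing@(0, 0) [-y clear] — {base_plate, bushing, cap, housing, spacer}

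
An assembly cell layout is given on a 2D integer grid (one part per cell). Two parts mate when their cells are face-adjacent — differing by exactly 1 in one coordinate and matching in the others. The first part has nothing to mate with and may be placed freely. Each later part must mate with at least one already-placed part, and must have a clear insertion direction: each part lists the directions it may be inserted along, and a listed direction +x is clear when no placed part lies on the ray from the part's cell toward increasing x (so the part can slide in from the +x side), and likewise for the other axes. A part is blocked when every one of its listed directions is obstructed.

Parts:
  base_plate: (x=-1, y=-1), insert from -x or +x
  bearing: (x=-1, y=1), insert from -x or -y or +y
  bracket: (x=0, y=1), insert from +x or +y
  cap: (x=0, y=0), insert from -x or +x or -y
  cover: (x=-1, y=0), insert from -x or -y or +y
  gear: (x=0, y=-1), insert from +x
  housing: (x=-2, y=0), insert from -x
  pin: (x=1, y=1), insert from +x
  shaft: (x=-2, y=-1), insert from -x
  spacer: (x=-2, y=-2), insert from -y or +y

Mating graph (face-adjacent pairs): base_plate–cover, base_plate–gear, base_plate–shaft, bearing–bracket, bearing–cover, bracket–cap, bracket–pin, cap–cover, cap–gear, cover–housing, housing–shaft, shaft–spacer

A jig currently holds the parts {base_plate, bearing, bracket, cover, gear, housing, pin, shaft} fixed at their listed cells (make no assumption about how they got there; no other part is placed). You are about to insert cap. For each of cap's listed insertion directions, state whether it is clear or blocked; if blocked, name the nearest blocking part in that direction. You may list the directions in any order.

+x: clear; -x: blocked by cover; -y: blocked by gear

-x: nearest on ray is cover@(-1, 0) ⇒ blocked
+x: ray from cap(0, 0) has no placed part ⇒ clear
-y: nearest on ray is gear@(0, -1) ⇒ blocked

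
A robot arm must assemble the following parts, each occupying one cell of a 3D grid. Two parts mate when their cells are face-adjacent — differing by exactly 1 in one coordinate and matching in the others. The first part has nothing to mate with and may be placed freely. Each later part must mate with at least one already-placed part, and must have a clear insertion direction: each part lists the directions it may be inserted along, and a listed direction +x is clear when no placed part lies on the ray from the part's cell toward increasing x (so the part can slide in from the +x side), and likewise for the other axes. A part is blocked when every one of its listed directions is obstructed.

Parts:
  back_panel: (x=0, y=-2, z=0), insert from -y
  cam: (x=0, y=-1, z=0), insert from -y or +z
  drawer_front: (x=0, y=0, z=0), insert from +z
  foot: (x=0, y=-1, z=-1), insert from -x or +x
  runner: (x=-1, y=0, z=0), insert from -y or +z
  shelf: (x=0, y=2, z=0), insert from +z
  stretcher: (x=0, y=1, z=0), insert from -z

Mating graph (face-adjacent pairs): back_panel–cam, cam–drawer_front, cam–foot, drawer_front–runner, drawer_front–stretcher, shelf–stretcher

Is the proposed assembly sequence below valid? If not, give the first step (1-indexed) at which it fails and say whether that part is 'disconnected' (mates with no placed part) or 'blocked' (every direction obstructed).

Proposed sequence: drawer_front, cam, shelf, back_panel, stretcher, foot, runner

1. drawer_front@(0, 0, 0) [+z clear] — {drawer_front}
2. cam@(0, -1, 0) [-y clear] — {cam, drawer_front}
3. shelf@(0, 2, 0) — no placed neighbour ⇒ disconnected

Invalid at step 3 (disconnected)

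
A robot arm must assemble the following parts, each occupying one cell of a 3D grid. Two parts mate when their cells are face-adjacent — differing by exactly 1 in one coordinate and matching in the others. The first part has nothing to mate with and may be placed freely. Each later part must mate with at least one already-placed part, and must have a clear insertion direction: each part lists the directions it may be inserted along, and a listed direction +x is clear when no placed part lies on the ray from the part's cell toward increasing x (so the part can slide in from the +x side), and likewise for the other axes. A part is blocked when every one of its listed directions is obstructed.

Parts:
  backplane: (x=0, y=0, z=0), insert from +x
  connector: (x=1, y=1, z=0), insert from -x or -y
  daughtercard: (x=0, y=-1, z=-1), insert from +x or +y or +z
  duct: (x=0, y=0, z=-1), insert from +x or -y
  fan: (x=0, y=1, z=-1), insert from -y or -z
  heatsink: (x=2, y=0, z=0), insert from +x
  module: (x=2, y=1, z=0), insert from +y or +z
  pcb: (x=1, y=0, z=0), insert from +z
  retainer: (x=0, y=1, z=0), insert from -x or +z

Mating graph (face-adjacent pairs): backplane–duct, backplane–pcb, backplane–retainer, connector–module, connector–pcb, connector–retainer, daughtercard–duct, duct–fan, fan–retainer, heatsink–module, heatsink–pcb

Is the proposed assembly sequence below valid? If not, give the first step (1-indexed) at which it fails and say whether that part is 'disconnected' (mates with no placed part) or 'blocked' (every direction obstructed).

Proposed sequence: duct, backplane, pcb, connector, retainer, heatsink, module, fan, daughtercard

1. duct@(0, 0, -1) [+x clear] — {duct}
2. backplane@(0, 0, 0) [+x clear] — {backplane, duct}
3. pcb@(1, 0, 0) [+z clear] — {backplane, duct, pcb}
4. connector@(1, 1, 0) [-x clear] — {backplane, connector, duct, pcb}
5. retainer@(0, 1, 0) [-x clear] — {backplane, connector, duct, pcb, retainer}
6. heatsink@(2, 0, 0) [+x clear] — {backplane, connector, duct, heatsink, pcb, retainer}
7. module@(2, 1, 0) [+y clear] — {backplane, connector, duct, heatsink, module, pcb, retainer}
8. fan@(0, 1, -1) [-z clear] — {backplane, connector, duct, fan, heatsink, module, pcb, retainer}
9. daughtercard@(0, -1, -1) [+x clear] — {backplane, connector, daughtercard, duct, fan, heatsink, module, pcb, retainer}

Valid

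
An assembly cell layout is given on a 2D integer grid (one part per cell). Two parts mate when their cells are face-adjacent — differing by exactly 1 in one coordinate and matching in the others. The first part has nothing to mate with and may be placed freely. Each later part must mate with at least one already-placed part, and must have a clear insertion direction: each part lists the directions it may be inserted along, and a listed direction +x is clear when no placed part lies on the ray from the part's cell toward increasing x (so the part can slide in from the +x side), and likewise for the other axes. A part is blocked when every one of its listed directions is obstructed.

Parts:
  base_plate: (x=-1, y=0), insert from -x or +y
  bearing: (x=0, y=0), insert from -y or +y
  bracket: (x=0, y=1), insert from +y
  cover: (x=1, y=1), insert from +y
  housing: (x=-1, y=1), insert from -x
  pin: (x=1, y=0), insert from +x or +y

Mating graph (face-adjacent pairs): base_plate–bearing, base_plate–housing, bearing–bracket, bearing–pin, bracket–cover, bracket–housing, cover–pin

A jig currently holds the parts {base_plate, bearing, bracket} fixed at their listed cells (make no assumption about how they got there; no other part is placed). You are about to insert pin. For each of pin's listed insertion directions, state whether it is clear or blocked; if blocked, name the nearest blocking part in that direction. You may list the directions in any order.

+x: clear; +y: clear

+x: ray from pin(1, 0) has no placed part ⇒ clear
+y: ray from pin(1, 0) has no placed part ⇒ clear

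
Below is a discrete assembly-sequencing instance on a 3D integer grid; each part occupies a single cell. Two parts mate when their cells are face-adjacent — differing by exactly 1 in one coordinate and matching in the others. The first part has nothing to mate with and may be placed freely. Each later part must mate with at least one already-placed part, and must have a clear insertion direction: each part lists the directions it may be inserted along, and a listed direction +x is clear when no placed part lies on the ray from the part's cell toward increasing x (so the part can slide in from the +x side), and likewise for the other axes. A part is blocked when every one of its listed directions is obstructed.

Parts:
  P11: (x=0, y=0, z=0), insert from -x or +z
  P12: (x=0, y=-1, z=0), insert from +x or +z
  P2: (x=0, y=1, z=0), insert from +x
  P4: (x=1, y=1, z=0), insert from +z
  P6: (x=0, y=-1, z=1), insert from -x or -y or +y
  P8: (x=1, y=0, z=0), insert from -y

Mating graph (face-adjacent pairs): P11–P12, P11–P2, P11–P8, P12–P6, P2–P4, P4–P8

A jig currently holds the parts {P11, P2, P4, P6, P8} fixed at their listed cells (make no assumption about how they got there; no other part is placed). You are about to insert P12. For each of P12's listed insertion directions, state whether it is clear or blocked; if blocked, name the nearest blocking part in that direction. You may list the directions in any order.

+x: clear; +z: blocked by P6

+x: ray from P12(0, -1, 0) has no placed part ⇒ clear
+z: nearest on ray is P6@(0, -1, 1) ⇒ blocked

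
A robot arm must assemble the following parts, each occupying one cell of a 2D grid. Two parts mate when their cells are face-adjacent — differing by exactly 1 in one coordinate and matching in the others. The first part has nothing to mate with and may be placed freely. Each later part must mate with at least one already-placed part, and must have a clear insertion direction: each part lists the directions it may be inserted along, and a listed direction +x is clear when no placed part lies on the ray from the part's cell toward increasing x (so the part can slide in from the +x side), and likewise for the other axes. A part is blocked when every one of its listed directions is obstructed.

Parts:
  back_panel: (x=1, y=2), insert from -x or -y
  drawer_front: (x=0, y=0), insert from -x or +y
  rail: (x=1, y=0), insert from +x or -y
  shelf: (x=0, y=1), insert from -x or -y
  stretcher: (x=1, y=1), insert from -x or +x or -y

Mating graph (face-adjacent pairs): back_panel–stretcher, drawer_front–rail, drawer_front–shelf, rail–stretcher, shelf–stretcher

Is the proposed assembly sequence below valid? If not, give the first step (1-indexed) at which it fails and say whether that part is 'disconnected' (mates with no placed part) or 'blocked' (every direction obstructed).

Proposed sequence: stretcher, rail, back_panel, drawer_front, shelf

1. stretcher@(1, 1) [-x clear] — {stretcher}
2. rail@(1, 0) [+x clear] — {rail, stretcher}
3. back_panel@(1, 2) [-x clear] — {back_panel, rail, stretcher}
4. drawer_front@(0, 0) [-x clear] — {back_panel, drawer_front, rail, stretcher}
5. shelf@(0, 1) [-x clear] — {back_panel, drawer_front, rail, shelf, stretcher}

Valid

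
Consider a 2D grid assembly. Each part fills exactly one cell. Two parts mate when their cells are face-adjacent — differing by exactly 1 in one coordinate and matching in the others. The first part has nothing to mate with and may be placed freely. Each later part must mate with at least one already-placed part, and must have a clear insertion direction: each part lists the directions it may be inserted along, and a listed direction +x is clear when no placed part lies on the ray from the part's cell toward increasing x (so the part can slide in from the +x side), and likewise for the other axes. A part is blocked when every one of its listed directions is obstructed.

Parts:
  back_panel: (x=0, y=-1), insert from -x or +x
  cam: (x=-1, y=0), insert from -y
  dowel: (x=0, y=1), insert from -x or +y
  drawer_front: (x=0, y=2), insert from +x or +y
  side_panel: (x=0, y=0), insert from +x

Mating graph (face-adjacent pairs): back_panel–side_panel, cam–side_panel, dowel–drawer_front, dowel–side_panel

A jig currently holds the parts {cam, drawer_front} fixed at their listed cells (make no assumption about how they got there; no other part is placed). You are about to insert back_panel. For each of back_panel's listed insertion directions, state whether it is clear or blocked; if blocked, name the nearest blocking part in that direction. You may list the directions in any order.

+x: clear; -x: clear

-x: ray from back_panel(0, -1) has no placed part ⇒ clear
+x: ray from back_panel(0, -1) has no placed part ⇒ clear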